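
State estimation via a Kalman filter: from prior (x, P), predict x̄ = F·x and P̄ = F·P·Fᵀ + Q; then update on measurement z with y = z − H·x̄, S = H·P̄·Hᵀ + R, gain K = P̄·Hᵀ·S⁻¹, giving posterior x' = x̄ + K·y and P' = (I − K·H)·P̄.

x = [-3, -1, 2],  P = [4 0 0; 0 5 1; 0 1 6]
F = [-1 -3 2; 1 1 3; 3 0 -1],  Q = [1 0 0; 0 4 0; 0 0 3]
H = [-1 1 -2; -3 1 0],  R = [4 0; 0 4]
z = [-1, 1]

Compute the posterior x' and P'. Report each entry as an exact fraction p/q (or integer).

x̄ = F·x = [10, 2, -11]
P̄ = F·P·Fᵀ + Q = [62 10 -21; 10 73 -7; -21 -7 45]
y = z − H·x̄ = [-15, 29]
S = H·P̄·Hᵀ + R = [243 107; 107 575]
K = P̄·Hᵀ·S⁻¹ = [6541/64138 -20849/64138; 19837/64138 1105/64138; -12423/32069 5435/32069]
x' = x̄ + K·y = [-30678/32069, -68617/32069, -8799/32069]
P' = (I − K·H)·P̄ = [186271/32069 517115/32069 158881/32069; 517115/32069 1553555/32069 498383/32069; 158881/32069 498383/32069 194597/32069]

x' = [-30678/32069, -68617/32069, -8799/32069]
P' = [186271/32069 517115/32069 158881/32069; 517115/32069 1553555/32069 498383/32069; 158881/32069 498383/32069 194597/32069]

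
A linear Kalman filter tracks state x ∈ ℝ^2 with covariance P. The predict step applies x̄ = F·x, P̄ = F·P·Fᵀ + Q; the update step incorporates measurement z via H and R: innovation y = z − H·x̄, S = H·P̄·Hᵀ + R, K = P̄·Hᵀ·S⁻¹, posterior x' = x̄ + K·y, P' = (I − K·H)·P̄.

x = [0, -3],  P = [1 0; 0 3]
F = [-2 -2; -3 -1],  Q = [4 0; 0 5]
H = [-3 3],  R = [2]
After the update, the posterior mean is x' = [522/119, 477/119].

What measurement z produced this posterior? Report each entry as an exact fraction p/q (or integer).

z = [-1]

x̄ = F·x = [6, 3]
P̄ = F·P·Fᵀ + Q = [20 12; 12 17]
S = H·P̄·Hᵀ + R = [119]
K = P̄·Hᵀ·S⁻¹ = [-24/119; 15/119]
x' − x̄ = [-192/119, 120/119] = K·y
y = (KᵀK)⁻¹·Kᵀ·(x' − x̄) = [8]
z = y + H·x̄ = [8] + [-9] = [-1]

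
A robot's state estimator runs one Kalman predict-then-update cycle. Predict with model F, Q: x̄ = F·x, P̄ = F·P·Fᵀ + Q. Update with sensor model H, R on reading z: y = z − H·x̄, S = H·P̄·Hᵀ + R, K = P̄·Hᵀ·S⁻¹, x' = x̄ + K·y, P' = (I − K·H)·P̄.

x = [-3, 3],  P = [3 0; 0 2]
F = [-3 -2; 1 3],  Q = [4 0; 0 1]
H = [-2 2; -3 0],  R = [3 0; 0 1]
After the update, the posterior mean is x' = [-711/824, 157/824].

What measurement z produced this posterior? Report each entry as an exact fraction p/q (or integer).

x̄ = F·x = [3, 6]
P̄ = F·P·Fᵀ + Q = [39 -21; -21 22]
S = H·P̄·Hᵀ + R = [415 360; 360 352]
K = P̄·Hᵀ·S⁻¹ = [-3/412 -1071/3296; 949/2060 -963/3296]
x' − x̄ = [-3183/824, -4787/824] = K·y
y = (KᵀK)⁻¹·Kᵀ·(x' − x̄) = [-5, 12]
z = y + H·x̄ = [-5, 12] + [6, -9] = [1, 3]

z = [1, 3]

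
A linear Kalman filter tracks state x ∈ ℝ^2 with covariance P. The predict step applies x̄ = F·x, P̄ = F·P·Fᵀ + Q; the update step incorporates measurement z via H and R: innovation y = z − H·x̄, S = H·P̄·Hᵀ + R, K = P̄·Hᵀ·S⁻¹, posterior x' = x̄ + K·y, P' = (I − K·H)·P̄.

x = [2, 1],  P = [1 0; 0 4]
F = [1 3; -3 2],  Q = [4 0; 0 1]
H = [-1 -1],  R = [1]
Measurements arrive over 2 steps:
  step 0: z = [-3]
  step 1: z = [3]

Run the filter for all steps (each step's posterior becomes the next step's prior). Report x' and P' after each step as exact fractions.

step 0: x' = [337/55, -173/55], P' = [333/55 -302/55; -302/55 651/110]
step 1: x' = [131924/31679, -229709/31679], P' = [145691/31679 -136214/31679; -136214/31679 158306/31679]

step 0: x̄ = F·x = [5, -4]
step 0: P̄ = F·P·Fᵀ + Q = [41 21; 21 26]
step 0: y = z − H·x̄ = [-2]
step 0: S = H·P̄·Hᵀ + R = [110]
step 0: K = P̄·Hᵀ·S⁻¹ = [-31/55; -47/110]
step 0: x' = x̄ + K·y = [337/55, -173/55]
step 0: P' = (I − K·H)·P̄ = [333/55 -302/55; -302/55 651/110]
step 1: x̄ = F·x = [-182/55, -1357/55]
step 1: P̄ = F·P·Fᵀ + Q = [3341/110 3068/55; 3068/55 7978/55]
step 1: y = z − H·x̄ = [-1374/55]
step 1: S = H·P̄·Hᵀ + R = [31679/110]
step 1: K = P̄·Hᵀ·S⁻¹ = [-9477/31679; -22092/31679]
step 1: x' = x̄ + K·y = [131924/31679, -229709/31679]
step 1: P' = (I − K·H)·P̄ = [145691/31679 -136214/31679; -136214/31679 158306/31679]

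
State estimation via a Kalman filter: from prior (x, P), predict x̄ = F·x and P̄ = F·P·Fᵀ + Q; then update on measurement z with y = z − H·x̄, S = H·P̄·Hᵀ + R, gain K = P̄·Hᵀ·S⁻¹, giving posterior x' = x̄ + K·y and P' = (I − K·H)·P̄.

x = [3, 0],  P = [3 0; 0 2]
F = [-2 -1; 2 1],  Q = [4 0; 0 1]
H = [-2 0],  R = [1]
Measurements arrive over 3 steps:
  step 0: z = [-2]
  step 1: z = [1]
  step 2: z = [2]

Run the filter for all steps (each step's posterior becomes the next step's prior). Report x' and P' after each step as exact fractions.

step 0: x̄ = F·x = [-6, 6]
step 0: P̄ = F·P·Fᵀ + Q = [18 -14; -14 15]
step 0: y = z − H·x̄ = [-14]
step 0: S = H·P̄·Hᵀ + R = [73]
step 0: K = P̄·Hᵀ·S⁻¹ = [-36/73; 28/73]
step 0: x' = x̄ + K·y = [66/73, 46/73]
step 0: P' = (I − K·H)·P̄ = [18/73 -14/73; -14/73 311/73]
step 1: x̄ = F·x = [-178/73, 178/73]
step 1: P̄ = F·P·Fᵀ + Q = [619/73 -327/73; -327/73 400/73]
step 1: y = z − H·x̄ = [-283/73]
step 1: S = H·P̄·Hᵀ + R = [2549/73]
step 1: K = P̄·Hᵀ·S⁻¹ = [-1238/2549; 654/2549]
step 1: x' = x̄ + K·y = [-1416/2549, 3680/2549]
step 1: P' = (I − K·H)·P̄ = [619/2549 -327/2549; -327/2549 8108/2549]
step 2: x̄ = F·x = [-848/2549, 848/2549]
step 2: P̄ = F·P·Fᵀ + Q = [19472/2549 -9276/2549; -9276/2549 11825/2549]
step 2: y = z − H·x̄ = [3402/2549]
step 2: S = H·P̄·Hᵀ + R = [80437/2549]
step 2: K = P̄·Hᵀ·S⁻¹ = [-38944/80437; 18552/80437]
step 2: x' = x̄ + K·y = [-11248/11491, 7360/11491]
step 2: P' = (I − K·H)·P̄ = [19472/80437 -9276/80437; -9276/80437 238129/80437]

step 0: x' = [66/73, 46/73], P' = [18/73 -14/73; -14/73 311/73]
step 1: x' = [-1416/2549, 3680/2549], P' = [619/2549 -327/2549; -327/2549 8108/2549]
step 2: x' = [-11248/11491, 7360/11491], P' = [19472/80437 -9276/80437; -9276/80437 238129/80437]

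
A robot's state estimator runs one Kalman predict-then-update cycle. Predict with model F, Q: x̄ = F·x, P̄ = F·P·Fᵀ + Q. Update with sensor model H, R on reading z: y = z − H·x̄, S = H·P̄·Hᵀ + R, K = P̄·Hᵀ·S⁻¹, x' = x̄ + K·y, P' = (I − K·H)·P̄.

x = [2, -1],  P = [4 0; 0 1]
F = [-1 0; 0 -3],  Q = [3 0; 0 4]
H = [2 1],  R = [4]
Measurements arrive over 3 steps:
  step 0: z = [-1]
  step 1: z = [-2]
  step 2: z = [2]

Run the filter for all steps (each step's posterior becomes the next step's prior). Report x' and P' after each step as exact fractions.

step 0: x' = [-2, 3], P' = [119/45 -182/45; -182/45 416/45]
step 1: x' = [2879/1468, -2241/367], P' = [4135/734 -4154/367; -4154/367 9724/367]
step 2: x' = [-28559/53278, 90936/26639], P' = [178877/26639 -370004/26639; -370004/26639 868128/26639]

step 0: x̄ = F·x = [-2, 3]
step 0: P̄ = F·P·Fᵀ + Q = [7 0; 0 13]
step 0: y = z − H·x̄ = [0]
step 0: S = H·P̄·Hᵀ + R = [45]
step 0: K = P̄·Hᵀ·S⁻¹ = [14/45; 13/45]
step 0: x' = x̄ + K·y = [-2, 3]
step 0: P' = (I − K·H)·P̄ = [119/45 -182/45; -182/45 416/45]
step 1: x̄ = F·x = [2, -9]
step 1: P̄ = F·P·Fᵀ + Q = [254/45 -182/15; -182/15 436/5]
step 1: y = z − H·x̄ = [3]
step 1: S = H·P̄·Hᵀ + R = [2936/45]
step 1: K = P̄·Hᵀ·S⁻¹ = [-19/1468; 354/367]
step 1: x' = x̄ + K·y = [2879/1468, -2241/367]
step 1: P' = (I − K·H)·P̄ = [4135/734 -4154/367; -4154/367 9724/367]
step 2: x̄ = F·x = [-2879/1468, 6723/367]
step 2: P̄ = F·P·Fᵀ + Q = [6337/734 -12462/367; -12462/367 88984/367]
step 2: y = z − H·x̄ = [-9099/734]
step 2: S = H·P̄·Hᵀ + R = [53278/367]
step 2: K = P̄·Hᵀ·S⁻¹ = [-6125/53278; 32030/26639]
step 2: x' = x̄ + K·y = [-28559/53278, 90936/26639]
step 2: P' = (I − K·H)·P̄ = [178877/26639 -370004/26639; -370004/26639 868128/26639]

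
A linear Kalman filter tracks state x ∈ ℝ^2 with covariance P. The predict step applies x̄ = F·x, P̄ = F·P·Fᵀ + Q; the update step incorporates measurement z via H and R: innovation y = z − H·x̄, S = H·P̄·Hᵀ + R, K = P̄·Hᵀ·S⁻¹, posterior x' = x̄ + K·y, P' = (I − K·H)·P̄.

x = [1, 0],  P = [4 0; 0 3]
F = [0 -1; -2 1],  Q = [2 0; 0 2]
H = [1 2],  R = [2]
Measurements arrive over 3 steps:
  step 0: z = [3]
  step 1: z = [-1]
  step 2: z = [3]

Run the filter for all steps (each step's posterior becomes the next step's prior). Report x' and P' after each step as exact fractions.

step 0: x' = [-7/79, 115/79], P' = [394/79 -198/79; -198/79 138/79]
step 1: x' = [-5447/4487, 591/4487], P' = [13040/4487 -6906/4487; -6906/4487 5850/4487]
step 2: x' = [3037/161791, 245627/161791], P' = [467632/161791 -246066/161791; -246066/161791 207810/161791]

step 0: x̄ = F·x = [0, -2]
step 0: P̄ = F·P·Fᵀ + Q = [5 -3; -3 21]
step 0: y = z − H·x̄ = [7]
step 0: S = H·P̄·Hᵀ + R = [79]
step 0: K = P̄·Hᵀ·S⁻¹ = [-1/79; 39/79]
step 0: x' = x̄ + K·y = [-7/79, 115/79]
step 0: P' = (I − K·H)·P̄ = [394/79 -198/79; -198/79 138/79]
step 1: x̄ = F·x = [-115/79, 129/79]
step 1: P̄ = F·P·Fᵀ + Q = [296/79 -534/79; -534/79 2664/79]
step 1: y = z − H·x̄ = [-222/79]
step 1: S = H·P̄·Hᵀ + R = [8974/79]
step 1: K = P̄·Hᵀ·S⁻¹ = [-386/4487; 2397/4487]
step 1: x' = x̄ + K·y = [-5447/4487, 591/4487]
step 1: P' = (I − K·H)·P̄ = [13040/4487 -6906/4487; -6906/4487 5850/4487]
step 2: x̄ = F·x = [-591/4487, 11485/4487]
step 2: P̄ = F·P·Fᵀ + Q = [14824/4487 -19662/4487; -19662/4487 94608/4487]
step 2: y = z − H·x̄ = [-1274/641]
step 2: S = H·P̄·Hᵀ + R = [46226/641]
step 2: K = P̄·Hᵀ·S⁻¹ = [-1750/23113; 12111/23113]
step 2: x' = x̄ + K·y = [3037/161791, 245627/161791]
step 2: P' = (I − K·H)·P̄ = [467632/161791 -246066/161791; -246066/161791 207810/161791]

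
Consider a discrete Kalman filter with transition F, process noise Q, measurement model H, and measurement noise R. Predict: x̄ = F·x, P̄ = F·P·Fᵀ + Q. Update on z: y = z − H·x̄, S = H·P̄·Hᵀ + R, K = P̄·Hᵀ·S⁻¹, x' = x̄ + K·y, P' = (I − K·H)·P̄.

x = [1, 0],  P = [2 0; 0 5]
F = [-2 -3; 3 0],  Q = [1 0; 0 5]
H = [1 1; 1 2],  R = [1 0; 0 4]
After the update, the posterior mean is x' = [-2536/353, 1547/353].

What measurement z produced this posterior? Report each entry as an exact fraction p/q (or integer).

z = [-3, 2]

x̄ = F·x = [-2, 3]
P̄ = F·P·Fᵀ + Q = [54 -12; -12 23]
S = H·P̄·Hᵀ + R = [54 64; 64 102]
K = P̄·Hᵀ·S⁻¹ = [591/353 -267/353; -527/706 283/353]
x' − x̄ = [-1830/353, 488/353] = K·y
y = (KᵀK)⁻¹·Kᵀ·(x' − x̄) = [-4, -2]
z = y + H·x̄ = [-4, -2] + [1, 4] = [-3, 2]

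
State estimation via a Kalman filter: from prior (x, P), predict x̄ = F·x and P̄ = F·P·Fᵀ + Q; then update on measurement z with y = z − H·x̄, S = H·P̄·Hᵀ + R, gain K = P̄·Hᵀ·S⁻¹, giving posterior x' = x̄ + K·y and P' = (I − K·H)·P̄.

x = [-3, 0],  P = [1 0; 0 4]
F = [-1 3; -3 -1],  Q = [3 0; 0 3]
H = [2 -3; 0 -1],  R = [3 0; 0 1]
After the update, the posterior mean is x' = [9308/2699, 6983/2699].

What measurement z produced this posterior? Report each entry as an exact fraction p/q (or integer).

z = [-1, -2]

x̄ = F·x = [3, 9]
P̄ = F·P·Fᵀ + Q = [40 -9; -9 16]
S = H·P̄·Hᵀ + R = [415 66; 66 17]
K = P̄·Hᵀ·S⁻¹ = [1225/2699 -3327/2699; -66/2699 -2284/2699]
x' − x̄ = [1211/2699, -17308/2699] = K·y
y = (KᵀK)⁻¹·Kᵀ·(x' − x̄) = [20, 7]
z = y + H·x̄ = [20, 7] + [-21, -9] = [-1, -2]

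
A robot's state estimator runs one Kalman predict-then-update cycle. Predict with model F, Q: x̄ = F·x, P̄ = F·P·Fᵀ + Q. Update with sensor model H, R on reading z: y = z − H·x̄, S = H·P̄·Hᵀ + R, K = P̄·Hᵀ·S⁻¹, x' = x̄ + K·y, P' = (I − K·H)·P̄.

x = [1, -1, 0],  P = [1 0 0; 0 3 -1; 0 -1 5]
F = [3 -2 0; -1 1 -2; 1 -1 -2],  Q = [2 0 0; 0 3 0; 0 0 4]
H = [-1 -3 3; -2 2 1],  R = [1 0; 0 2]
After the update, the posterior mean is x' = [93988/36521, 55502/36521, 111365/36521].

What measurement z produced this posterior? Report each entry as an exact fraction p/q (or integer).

x̄ = F·x = [5, -2, 2]
P̄ = F·P·Fᵀ + Q = [23 -13 5; -13 31 16; 5 16 24]
S = H·P̄·Hᵀ + R = [123 -107; -107 390]
K = P̄·Hᵀ·S⁻¹ = [4921/36521 -4924/36521; -1352/36521 9368/36521; 12332/36521 7691/36521]
x' − x̄ = [-88617/36521, 128544/36521, 38323/36521] = K·y
y = (KᵀK)⁻¹·Kᵀ·(x' − x̄) = [-5, 13]
z = y + H·x̄ = [-5, 13] + [7, -12] = [2, 1]

z = [2, 1]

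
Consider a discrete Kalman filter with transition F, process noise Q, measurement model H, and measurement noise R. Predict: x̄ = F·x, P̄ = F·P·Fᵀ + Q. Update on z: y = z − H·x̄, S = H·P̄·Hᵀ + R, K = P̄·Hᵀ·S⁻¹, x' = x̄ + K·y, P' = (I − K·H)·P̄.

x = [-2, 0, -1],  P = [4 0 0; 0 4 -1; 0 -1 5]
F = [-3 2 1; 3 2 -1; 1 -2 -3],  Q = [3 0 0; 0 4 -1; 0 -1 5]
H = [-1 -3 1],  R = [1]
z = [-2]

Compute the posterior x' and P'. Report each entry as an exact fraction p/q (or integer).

x' = [361/67, -163/134, -127/536]
P' = [3720/67 -1987/67 -2243/67; -1987/67 1313/67 3865/134; -2243/67 3865/134 28487/536]

x̄ = F·x = [5, -5, 1]
P̄ = F·P·Fᵀ + Q = [56 -25 -35; -25 65 14; -35 14 58]
y = z − H·x̄ = [-13]
S = H·P̄·Hᵀ + R = [536]
K = P̄·Hᵀ·S⁻¹ = [-2/67; -39/134; 51/536]
x' = x̄ + K·y = [361/67, -163/134, -127/536]
P' = (I − K·H)·P̄ = [3720/67 -1987/67 -2243/67; -1987/67 1313/67 3865/134; -2243/67 3865/134 28487/536]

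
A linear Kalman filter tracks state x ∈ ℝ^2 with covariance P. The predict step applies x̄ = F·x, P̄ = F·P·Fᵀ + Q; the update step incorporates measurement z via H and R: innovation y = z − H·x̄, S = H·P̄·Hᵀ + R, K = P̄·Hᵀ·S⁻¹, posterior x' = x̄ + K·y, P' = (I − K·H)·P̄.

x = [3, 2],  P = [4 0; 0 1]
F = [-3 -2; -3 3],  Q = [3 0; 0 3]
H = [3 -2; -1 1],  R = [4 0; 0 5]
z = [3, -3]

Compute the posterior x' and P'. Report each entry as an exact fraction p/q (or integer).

x' = [-6503/2403, -471/89]
P' = [28796/2403 1488/89; 1488/89 2148/89]

x̄ = F·x = [-13, -3]
P̄ = F·P·Fᵀ + Q = [43 30; 30 48]
y = z − H·x̄ = [36, -13]
S = H·P̄·Hᵀ + R = [223 -75; -75 36]
K = P̄·Hᵀ·S⁻¹ = [503/801 2276/2403; 42/89 132/89]
x' = x̄ + K·y = [-6503/2403, -471/89]
P' = (I − K·H)·P̄ = [28796/2403 1488/89; 1488/89 2148/89]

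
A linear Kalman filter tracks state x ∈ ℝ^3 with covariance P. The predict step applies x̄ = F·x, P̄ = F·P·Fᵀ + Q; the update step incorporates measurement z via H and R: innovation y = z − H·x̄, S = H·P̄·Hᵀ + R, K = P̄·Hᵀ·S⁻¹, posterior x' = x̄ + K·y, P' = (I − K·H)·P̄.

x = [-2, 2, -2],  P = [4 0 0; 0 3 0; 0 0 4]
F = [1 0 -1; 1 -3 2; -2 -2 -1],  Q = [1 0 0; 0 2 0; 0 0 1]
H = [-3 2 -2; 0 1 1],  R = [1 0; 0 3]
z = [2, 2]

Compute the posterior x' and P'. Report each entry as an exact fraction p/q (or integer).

x' = [-7833/3193, -7962/15965, 7064/3193]
P' = [44293/6386 16315/3193 -16807/3193; 16315/3193 72622/15965 -10277/3193; -16807/3193 -10277/3193 15254/3193]

x̄ = F·x = [0, -12, 2]
P̄ = F·P·Fᵀ + Q = [9 -4 -4; -4 49 2; -4 2 33]
y = z − H·x̄ = [30, 12]
S = H·P̄·Hᵀ + R = [394 56; 56 89]
K = P̄·Hᵀ·S⁻¹ = [-391/6386 -164/3193; 3289/15965 7079/15965; -641/3193 1659/3193]
x' = x̄ + K·y = [-7833/3193, -7962/15965, 7064/3193]
P' = (I − K·H)·P̄ = [44293/6386 16315/3193 -16807/3193; 16315/3193 72622/15965 -10277/3193; -16807/3193 -10277/3193 15254/3193]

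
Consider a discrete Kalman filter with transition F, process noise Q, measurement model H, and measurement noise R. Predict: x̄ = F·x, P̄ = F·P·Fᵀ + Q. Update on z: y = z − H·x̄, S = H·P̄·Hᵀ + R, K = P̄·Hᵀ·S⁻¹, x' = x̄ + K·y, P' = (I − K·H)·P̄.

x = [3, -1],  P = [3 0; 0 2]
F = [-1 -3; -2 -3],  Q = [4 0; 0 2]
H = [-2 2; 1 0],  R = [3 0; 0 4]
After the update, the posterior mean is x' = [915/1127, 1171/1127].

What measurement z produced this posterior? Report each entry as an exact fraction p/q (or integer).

x̄ = F·x = [0, -3]
P̄ = F·P·Fᵀ + Q = [25 24; 24 32]
S = H·P̄·Hᵀ + R = [39 -2; -2 29]
K = P̄·Hᵀ·S⁻¹ = [-8/1127 971/1127; 512/1127 968/1127]
x' − x̄ = [915/1127, 4552/1127] = K·y
y = (KᵀK)⁻¹·Kᵀ·(x' − x̄) = [7, 1]
z = y + H·x̄ = [7, 1] + [-6, 0] = [1, 1]

z = [1, 1]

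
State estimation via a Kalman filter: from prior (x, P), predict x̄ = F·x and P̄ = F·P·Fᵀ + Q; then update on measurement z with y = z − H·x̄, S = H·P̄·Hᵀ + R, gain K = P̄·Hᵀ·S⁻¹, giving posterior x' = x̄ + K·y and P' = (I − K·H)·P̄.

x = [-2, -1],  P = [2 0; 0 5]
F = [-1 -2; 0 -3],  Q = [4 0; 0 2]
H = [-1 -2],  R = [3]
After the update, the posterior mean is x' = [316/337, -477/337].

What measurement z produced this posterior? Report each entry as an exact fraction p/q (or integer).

z = [2]

x̄ = F·x = [4, 3]
P̄ = F·P·Fᵀ + Q = [26 30; 30 47]
S = H·P̄·Hᵀ + R = [337]
K = P̄·Hᵀ·S⁻¹ = [-86/337; -124/337]
x' − x̄ = [-1032/337, -1488/337] = K·y
y = (KᵀK)⁻¹·Kᵀ·(x' − x̄) = [12]
z = y + H·x̄ = [12] + [-10] = [2]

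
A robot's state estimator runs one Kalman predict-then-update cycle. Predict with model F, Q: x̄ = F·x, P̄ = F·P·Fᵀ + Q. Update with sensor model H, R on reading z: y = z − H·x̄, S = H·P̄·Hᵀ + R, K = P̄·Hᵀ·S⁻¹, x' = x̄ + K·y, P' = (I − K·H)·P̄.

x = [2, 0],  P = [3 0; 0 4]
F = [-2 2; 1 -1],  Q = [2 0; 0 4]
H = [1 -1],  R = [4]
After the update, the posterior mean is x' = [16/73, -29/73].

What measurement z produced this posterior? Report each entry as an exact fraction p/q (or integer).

x̄ = F·x = [-4, 2]
P̄ = F·P·Fᵀ + Q = [30 -14; -14 11]
S = H·P̄·Hᵀ + R = [73]
K = P̄·Hᵀ·S⁻¹ = [44/73; -25/73]
x' − x̄ = [308/73, -175/73] = K·y
y = (KᵀK)⁻¹·Kᵀ·(x' − x̄) = [7]
z = y + H·x̄ = [7] + [-6] = [1]

z = [1]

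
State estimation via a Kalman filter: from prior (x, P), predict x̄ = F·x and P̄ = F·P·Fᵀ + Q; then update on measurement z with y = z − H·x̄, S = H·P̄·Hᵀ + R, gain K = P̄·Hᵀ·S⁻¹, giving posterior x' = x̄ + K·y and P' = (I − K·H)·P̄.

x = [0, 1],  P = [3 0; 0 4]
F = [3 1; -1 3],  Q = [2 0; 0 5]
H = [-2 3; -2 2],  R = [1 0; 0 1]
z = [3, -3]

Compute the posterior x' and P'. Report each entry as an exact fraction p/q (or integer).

x' = [14905/2183, 35885/6549]
P' = [6264/2183 4811/2183; 4811/2183 11588/6549]

x̄ = F·x = [1, 3]
P̄ = F·P·Fᵀ + Q = [33 3; 3 44]
y = z − H·x̄ = [-4, -7]
S = H·P̄·Hᵀ + R = [493 366; 366 285]
K = P̄·Hᵀ·S⁻¹ = [1905/2183 -2906/2183; 1966/2183 -5690/6549]
x' = x̄ + K·y = [14905/2183, 35885/6549]
P' = (I − K·H)·P̄ = [6264/2183 4811/2183; 4811/2183 11588/6549]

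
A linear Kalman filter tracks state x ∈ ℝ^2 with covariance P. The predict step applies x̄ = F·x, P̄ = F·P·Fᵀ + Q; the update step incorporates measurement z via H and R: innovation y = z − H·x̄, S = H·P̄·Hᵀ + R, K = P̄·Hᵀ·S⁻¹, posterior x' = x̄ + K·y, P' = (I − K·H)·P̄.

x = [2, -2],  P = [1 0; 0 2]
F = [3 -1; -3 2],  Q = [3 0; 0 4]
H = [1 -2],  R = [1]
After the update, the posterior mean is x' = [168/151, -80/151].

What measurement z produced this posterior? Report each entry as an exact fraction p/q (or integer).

x̄ = F·x = [8, -10]
P̄ = F·P·Fᵀ + Q = [14 -13; -13 21]
S = H·P̄·Hᵀ + R = [151]
K = P̄·Hᵀ·S⁻¹ = [40/151; -55/151]
x' − x̄ = [-1040/151, 1430/151] = K·y
y = (KᵀK)⁻¹·Kᵀ·(x' − x̄) = [-26]
z = y + H·x̄ = [-26] + [28] = [2]

z = [2]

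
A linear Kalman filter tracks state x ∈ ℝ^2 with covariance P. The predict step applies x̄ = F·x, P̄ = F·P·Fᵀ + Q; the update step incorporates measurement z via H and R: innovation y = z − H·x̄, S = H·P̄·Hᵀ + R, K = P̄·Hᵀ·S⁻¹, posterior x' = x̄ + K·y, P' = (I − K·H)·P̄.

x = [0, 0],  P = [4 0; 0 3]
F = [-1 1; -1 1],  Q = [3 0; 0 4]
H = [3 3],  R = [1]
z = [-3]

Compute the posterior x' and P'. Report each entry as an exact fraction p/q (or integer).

x' = [-153/316, -81/158]
P' = [559/316 -271/158; -271/158 140/79]

x̄ = F·x = [0, 0]
P̄ = F·P·Fᵀ + Q = [10 7; 7 11]
y = z − H·x̄ = [-3]
S = H·P̄·Hᵀ + R = [316]
K = P̄·Hᵀ·S⁻¹ = [51/316; 27/158]
x' = x̄ + K·y = [-153/316, -81/158]
P' = (I − K·H)·P̄ = [559/316 -271/158; -271/158 140/79]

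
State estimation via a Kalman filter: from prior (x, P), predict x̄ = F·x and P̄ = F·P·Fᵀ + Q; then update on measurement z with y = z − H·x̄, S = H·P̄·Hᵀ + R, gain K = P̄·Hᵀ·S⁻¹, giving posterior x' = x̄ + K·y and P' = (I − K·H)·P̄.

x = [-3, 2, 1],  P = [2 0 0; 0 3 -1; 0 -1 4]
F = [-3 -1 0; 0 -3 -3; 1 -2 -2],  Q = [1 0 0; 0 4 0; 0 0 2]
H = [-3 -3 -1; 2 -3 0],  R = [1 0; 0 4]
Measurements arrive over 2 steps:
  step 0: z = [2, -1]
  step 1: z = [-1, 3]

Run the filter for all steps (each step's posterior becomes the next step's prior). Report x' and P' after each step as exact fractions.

step 0: x' = [-49987/256099, 231/8831, -370645/256099], P' = [103830/256099 -324/8831 -234554/256099; -324/8831 1844/8831 -3420/8831; -234554/256099 -3420/8831 1011416/256099]
step 1: x' = [2395782213/2498545882, -536104722/1249272941, -598458925/1249272941], P' = [455801001/1249272941 -48276840/1249272941 -1013097691/1249272941; -48276840/1249272941 253677584/1249272941 -447621642/1249272941; -1013097691/1249272941 -447621642/1249272941 4468970876/1249272941]

step 0: x̄ = F·x = [7, -9, -9]
step 0: P̄ = F·P·Fᵀ + Q = [22 6 -2; 6 49 30; -2 30 24]
step 0: y = z − H·x̄ = [-13, -42]
step 0: S = H·P̄·Hᵀ + R = [940 421; 421 461]
step 0: K = P̄·Hᵀ·S⁻¹ = [-48748/256099 58962/256099; -1140/8831 -1545/8831; -10214/256099 -42892/256099]
step 0: x' = x̄ + K·y = [-49987/256099, 231/8831, -370645/256099]
step 0: P' = (I − K·H)·P̄ = [103830/256099 -324/8831 -234554/256099; -324/8831 1844/8831 -3420/8831; -234554/256099 -3420/8831 1011416/256099]
step 1: x̄ = F·x = [143262/256099, 1091838/256099, 677905/256099]
step 1: P̄ = F·P·Fᵀ + Q = [1187669/256099 -2332662/256099 -1857202/256099; -2332662/256099 8823184/256099 5931042/256099; -1857202/256099 5931042/256099 5057956/256099]
step 1: y = z − H·x̄ = [142314/8831, 3757287/256099]
step 1: S = H·P̄·Hᵀ + R = [2685064/8831 2992834/8831; 2992834/8831 113175672/256099]
step 1: K = P̄·Hᵀ·S⁻¹ = [-209474792/1249272941 528216261/2498545882; -168580590/1249272941 -214396608/1249272941; -86812877/1249272941 -170832614/1249272941]
step 1: x' = x̄ + K·y = [2395782213/2498545882, -536104722/1249272941, -598458925/1249272941]
step 1: P' = (I − K·H)·P̄ = [455801001/1249272941 -48276840/1249272941 -1013097691/1249272941; -48276840/1249272941 253677584/1249272941 -447621642/1249272941; -1013097691/1249272941 -447621642/1249272941 4468970876/1249272941]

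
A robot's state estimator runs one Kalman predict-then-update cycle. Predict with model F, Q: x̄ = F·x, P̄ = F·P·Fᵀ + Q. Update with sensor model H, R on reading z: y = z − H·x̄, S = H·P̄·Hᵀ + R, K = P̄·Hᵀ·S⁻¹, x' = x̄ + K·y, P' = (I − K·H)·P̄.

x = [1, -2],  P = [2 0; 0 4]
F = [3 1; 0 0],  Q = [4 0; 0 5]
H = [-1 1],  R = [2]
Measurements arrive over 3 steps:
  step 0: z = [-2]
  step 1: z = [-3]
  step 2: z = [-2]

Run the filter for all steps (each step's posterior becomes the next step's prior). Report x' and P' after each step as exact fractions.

step 0: x' = [59/33, -5/33], P' = [182/33 130/33; 130/33 140/33]
step 1: x' = [9274/2921, 365/2921], P' = [18830/2921 13450/2921; 13450/2921 13780/2921]
step 2: x' = [748577/296081, 111725/296081], P' = [1929438/296081 1378170/296081; 1378170/296081 1407380/296081]

step 0: x̄ = F·x = [1, 0]
step 0: P̄ = F·P·Fᵀ + Q = [26 0; 0 5]
step 0: y = z − H·x̄ = [-1]
step 0: S = H·P̄·Hᵀ + R = [33]
step 0: K = P̄·Hᵀ·S⁻¹ = [-26/33; 5/33]
step 0: x' = x̄ + K·y = [59/33, -5/33]
step 0: P' = (I − K·H)·P̄ = [182/33 130/33; 130/33 140/33]
step 1: x̄ = F·x = [172/33, 0]
step 1: P̄ = F·P·Fᵀ + Q = [2690/33 0; 0 5]
step 1: y = z − H·x̄ = [73/33]
step 1: S = H·P̄·Hᵀ + R = [2921/33]
step 1: K = P̄·Hᵀ·S⁻¹ = [-2690/2921; 165/2921]
step 1: x' = x̄ + K·y = [9274/2921, 365/2921]
step 1: P' = (I − K·H)·P̄ = [18830/2921 13450/2921; 13450/2921 13780/2921]
step 2: x̄ = F·x = [28187/2921, 0]
step 2: P̄ = F·P·Fᵀ + Q = [275634/2921 0; 0 5]
step 2: y = z − H·x̄ = [22345/2921]
step 2: S = H·P̄·Hᵀ + R = [296081/2921]
step 2: K = P̄·Hᵀ·S⁻¹ = [-275634/296081; 14605/296081]
step 2: x' = x̄ + K·y = [748577/296081, 111725/296081]
step 2: P' = (I − K·H)·P̄ = [1929438/296081 1378170/296081; 1378170/296081 1407380/296081]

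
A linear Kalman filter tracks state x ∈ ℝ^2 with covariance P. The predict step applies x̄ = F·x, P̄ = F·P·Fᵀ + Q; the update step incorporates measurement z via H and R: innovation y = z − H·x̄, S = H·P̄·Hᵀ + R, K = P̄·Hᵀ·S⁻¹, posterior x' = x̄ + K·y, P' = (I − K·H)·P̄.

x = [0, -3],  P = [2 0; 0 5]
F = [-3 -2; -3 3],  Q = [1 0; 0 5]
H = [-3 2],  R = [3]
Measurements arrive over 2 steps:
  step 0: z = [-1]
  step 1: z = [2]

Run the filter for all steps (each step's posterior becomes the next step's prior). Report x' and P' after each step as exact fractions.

step 0: x̄ = F·x = [6, -9]
step 0: P̄ = F·P·Fᵀ + Q = [39 -12; -12 68]
step 0: y = z − H·x̄ = [35]
step 0: S = H·P̄·Hᵀ + R = [770]
step 0: K = P̄·Hᵀ·S⁻¹ = [-141/770; 86/385]
step 0: x' = x̄ + K·y = [-9/22, -13/11]
step 0: P' = (I − K·H)·P̄ = [10149/770 7506/385; 7506/385 11388/385]
step 1: x̄ = F·x = [79/22, -51/22]
step 1: P̄ = F·P·Fᵀ + Q = [363359/770 -90351/770; -90351/770 29959/770]
step 1: y = z − H·x̄ = [383/22]
step 1: S = H·P̄·Hᵀ + R = [4476589/770]
step 1: K = P̄·Hᵀ·S⁻¹ = [-1270779/4476589; 330971/4476589]
step 1: x' = x̄ + K·y = [-6048083/4476589, -4615643/4476589]
step 1: P' = (I − K·H)·P̄ = [15233293/4476589 20943771/4476589; 20943771/4476589 31912113/4476589]

step 0: x' = [-9/22, -13/11], P' = [10149/770 7506/385; 7506/385 11388/385]
step 1: x' = [-6048083/4476589, -4615643/4476589], P' = [15233293/4476589 20943771/4476589; 20943771/4476589 31912113/4476589]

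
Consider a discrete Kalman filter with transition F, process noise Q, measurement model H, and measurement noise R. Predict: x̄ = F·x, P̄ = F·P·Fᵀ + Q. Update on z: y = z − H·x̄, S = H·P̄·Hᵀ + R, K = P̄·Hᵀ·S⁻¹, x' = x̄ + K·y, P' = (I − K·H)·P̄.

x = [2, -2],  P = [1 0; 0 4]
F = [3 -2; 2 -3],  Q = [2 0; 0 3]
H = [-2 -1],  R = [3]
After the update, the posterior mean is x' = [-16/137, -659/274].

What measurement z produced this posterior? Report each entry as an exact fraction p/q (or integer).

x̄ = F·x = [10, 10]
P̄ = F·P·Fᵀ + Q = [27 30; 30 43]
S = H·P̄·Hᵀ + R = [274]
K = P̄·Hᵀ·S⁻¹ = [-42/137; -103/274]
x' − x̄ = [-1386/137, -3399/274] = K·y
y = (KᵀK)⁻¹·Kᵀ·(x' − x̄) = [33]
z = y + H·x̄ = [33] + [-30] = [3]

z = [3]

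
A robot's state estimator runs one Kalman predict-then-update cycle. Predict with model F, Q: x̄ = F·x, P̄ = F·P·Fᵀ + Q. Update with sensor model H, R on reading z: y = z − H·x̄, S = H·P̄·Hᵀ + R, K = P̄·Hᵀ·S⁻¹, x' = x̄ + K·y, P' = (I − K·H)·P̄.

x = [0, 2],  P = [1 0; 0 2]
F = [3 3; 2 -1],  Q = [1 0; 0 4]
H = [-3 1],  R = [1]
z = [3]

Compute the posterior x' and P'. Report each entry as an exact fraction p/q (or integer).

x' = [-354/263, -296/263]
P' = [308/263 840/263; 840/263 2530/263]

x̄ = F·x = [6, -2]
P̄ = F·P·Fᵀ + Q = [28 0; 0 10]
y = z − H·x̄ = [23]
S = H·P̄·Hᵀ + R = [263]
K = P̄·Hᵀ·S⁻¹ = [-84/263; 10/263]
x' = x̄ + K·y = [-354/263, -296/263]
P' = (I − K·H)·P̄ = [308/263 840/263; 840/263 2530/263]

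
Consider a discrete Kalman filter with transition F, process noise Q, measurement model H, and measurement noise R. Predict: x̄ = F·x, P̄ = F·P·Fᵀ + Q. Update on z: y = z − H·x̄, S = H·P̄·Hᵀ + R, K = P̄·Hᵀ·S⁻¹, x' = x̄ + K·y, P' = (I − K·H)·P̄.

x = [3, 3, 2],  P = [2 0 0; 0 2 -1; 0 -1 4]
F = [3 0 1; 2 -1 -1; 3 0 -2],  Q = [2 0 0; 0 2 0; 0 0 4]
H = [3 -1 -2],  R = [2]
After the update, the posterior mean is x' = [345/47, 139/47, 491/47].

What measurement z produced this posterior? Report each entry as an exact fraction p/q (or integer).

x̄ = F·x = [11, 1, 5]
P̄ = F·P·Fᵀ + Q = [24 9 10; 9 14 18; 10 18 38]
S = H·P̄·Hᵀ + R = [282]
K = P̄·Hᵀ·S⁻¹ = [43/282; -23/282; -32/141]
x' − x̄ = [-172/47, 92/47, 256/47] = K·y
y = (KᵀK)⁻¹·Kᵀ·(x' − x̄) = [-24]
z = y + H·x̄ = [-24] + [22] = [-2]

z = [-2]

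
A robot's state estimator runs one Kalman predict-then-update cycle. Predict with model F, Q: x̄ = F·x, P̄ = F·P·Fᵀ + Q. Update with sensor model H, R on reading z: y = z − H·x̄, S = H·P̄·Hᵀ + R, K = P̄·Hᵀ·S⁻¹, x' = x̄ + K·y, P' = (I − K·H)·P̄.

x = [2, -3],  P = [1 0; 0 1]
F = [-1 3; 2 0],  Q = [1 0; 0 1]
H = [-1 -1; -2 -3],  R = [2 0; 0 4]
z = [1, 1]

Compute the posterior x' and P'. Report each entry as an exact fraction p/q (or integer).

x' = [-548/79, 355/79]
P' = [1210/237 -832/237; -832/237 652/237]

x̄ = F·x = [-11, 4]
P̄ = F·P·Fᵀ + Q = [11 -2; -2 5]
y = z − H·x̄ = [-6, -9]
S = H·P̄·Hᵀ + R = [14 27; 27 69]
K = P̄·Hᵀ·S⁻¹ = [-63/79 19/237; 30/79 -73/237]
x' = x̄ + K·y = [-548/79, 355/79]
P' = (I − K·H)·P̄ = [1210/237 -832/237; -832/237 652/237]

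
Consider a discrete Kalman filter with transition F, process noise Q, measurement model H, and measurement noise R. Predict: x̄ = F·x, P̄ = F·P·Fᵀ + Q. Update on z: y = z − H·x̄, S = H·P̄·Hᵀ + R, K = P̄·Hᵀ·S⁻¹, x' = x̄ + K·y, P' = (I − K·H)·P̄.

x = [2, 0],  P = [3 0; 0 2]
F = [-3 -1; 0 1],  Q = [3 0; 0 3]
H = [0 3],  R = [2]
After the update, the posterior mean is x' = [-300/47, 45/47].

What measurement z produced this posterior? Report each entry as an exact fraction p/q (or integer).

z = [3]

x̄ = F·x = [-6, 0]
P̄ = F·P·Fᵀ + Q = [32 -2; -2 5]
S = H·P̄·Hᵀ + R = [47]
K = P̄·Hᵀ·S⁻¹ = [-6/47; 15/47]
x' − x̄ = [-18/47, 45/47] = K·y
y = (KᵀK)⁻¹·Kᵀ·(x' − x̄) = [3]
z = y + H·x̄ = [3] + [0] = [3]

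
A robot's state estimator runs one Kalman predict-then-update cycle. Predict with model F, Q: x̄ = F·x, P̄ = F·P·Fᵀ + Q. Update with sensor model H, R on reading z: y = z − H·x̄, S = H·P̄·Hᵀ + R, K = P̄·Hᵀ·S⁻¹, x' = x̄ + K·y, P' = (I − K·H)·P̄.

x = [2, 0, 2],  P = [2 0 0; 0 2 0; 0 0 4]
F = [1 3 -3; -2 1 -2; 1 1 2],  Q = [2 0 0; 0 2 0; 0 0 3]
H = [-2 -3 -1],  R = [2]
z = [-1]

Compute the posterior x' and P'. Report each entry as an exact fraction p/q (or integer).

x̄ = F·x = [-4, -8, 6]
P̄ = F·P·Fᵀ + Q = [58 26 -16; 26 28 -18; -16 -18 23]
y = z − H·x̄ = [-27]
S = H·P̄·Hᵀ + R = [649]
K = P̄·Hᵀ·S⁻¹ = [-178/649; -2/11; 63/649]
x' = x̄ + K·y = [2210/649, -34/11, 2193/649]
P' = (I − K·H)·P̄ = [5958/649 -70/11 830/649; -70/11 72/11 -72/11; 830/649 -72/11 10958/649]

x' = [2210/649, -34/11, 2193/649]
P' = [5958/649 -70/11 830/649; -70/11 72/11 -72/11; 830/649 -72/11 10958/649]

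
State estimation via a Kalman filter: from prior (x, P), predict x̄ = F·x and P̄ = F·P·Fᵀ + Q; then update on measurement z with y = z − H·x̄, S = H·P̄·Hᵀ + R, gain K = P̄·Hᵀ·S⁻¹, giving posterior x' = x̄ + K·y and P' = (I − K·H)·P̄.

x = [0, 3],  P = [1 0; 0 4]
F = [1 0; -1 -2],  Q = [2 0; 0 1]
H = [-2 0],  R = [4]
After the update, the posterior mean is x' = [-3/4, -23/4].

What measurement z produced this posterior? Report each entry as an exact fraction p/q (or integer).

z = [2]

x̄ = F·x = [0, -6]
P̄ = F·P·Fᵀ + Q = [3 -1; -1 18]
S = H·P̄·Hᵀ + R = [16]
K = P̄·Hᵀ·S⁻¹ = [-3/8; 1/8]
x' − x̄ = [-3/4, 1/4] = K·y
y = (KᵀK)⁻¹·Kᵀ·(x' − x̄) = [2]
z = y + H·x̄ = [2] + [0] = [2]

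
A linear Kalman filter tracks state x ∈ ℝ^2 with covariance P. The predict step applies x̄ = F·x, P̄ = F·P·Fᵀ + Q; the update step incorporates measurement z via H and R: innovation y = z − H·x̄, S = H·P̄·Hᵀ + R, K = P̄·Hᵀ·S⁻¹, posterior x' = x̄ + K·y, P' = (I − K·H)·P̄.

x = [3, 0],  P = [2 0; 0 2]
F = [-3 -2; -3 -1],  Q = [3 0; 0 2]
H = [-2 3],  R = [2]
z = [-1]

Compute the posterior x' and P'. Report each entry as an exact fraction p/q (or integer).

x' = [-101/13, -73/13]
P' = [361/13 242/13; 242/13 165/13]

x̄ = F·x = [-9, -9]
P̄ = F·P·Fᵀ + Q = [29 22; 22 22]
y = z − H·x̄ = [8]
S = H·P̄·Hᵀ + R = [52]
K = P̄·Hᵀ·S⁻¹ = [2/13; 11/26]
x' = x̄ + K·y = [-101/13, -73/13]
P' = (I − K·H)·P̄ = [361/13 242/13; 242/13 165/13]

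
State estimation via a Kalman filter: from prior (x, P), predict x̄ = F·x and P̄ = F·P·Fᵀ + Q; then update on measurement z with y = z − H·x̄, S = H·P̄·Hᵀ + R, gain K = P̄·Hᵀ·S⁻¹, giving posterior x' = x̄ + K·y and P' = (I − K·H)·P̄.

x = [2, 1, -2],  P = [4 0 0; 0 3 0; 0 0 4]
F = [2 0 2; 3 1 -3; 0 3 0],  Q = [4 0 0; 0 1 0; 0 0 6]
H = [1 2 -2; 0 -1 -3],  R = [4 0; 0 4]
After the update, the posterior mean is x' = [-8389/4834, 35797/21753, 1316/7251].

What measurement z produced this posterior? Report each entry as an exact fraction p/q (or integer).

z = [1, -2]

x̄ = F·x = [0, 13, 3]
P̄ = F·P·Fᵀ + Q = [36 0 0; 0 76 9; 0 9 33]
S = H·P̄·Hᵀ + R = [404 10; 10 431]
K = P̄·Hᵀ·S⁻¹ = [431/4834 -5/2417; 7348/21753 -5369/21753; -817/7251 -1798/7251]
x' − x̄ = [-8389/4834, -246992/21753, -20437/7251] = K·y
y = (KᵀK)⁻¹·Kᵀ·(x' − x̄) = [-19, 20]
z = y + H·x̄ = [-19, 20] + [20, -22] = [1, -2]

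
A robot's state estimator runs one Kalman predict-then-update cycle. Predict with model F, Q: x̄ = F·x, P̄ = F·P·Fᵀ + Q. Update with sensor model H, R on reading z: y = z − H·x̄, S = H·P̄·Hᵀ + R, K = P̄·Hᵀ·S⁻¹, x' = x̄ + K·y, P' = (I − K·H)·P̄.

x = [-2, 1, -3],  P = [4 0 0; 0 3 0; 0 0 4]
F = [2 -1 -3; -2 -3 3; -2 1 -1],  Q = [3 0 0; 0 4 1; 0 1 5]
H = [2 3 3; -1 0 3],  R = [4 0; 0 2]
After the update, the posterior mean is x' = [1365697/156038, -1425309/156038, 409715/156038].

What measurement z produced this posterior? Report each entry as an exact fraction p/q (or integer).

x̄ = F·x = [4, -8, 8]
P̄ = F·P·Fᵀ + Q = [58 -43 -7; -43 83 -4; -7 -4 28]
S = H·P̄·Hᵀ + R = [563 208; 208 354]
K = P̄·Hᵀ·S⁻¹ = [2198/78019 -37405/156038; 23503/78019 -13955/156038; 802/78019 39169/156038]
x' − x̄ = [741545/156038, -177005/156038, -838589/156038] = K·y
y = (KᵀK)⁻¹·Kᵀ·(x' − x̄) = [-10, -21]
z = y + H·x̄ = [-10, -21] + [8, 20] = [-2, -1]

z = [-2, -1]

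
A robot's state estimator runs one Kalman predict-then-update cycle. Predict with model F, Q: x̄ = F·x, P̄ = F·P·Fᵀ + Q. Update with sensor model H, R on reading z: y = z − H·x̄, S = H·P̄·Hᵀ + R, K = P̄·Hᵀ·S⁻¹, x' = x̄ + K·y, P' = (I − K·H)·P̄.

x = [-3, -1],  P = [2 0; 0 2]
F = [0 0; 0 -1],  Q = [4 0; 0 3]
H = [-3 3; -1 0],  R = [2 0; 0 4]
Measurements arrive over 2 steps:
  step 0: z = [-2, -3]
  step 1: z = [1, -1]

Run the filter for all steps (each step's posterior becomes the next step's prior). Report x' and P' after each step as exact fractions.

step 0: x̄ = F·x = [0, 1]
step 0: P̄ = F·P·Fᵀ + Q = [4 0; 0 5]
step 0: y = z − H·x̄ = [-5, -3]
step 0: S = H·P̄·Hᵀ + R = [83 12; 12 8]
step 0: K = P̄·Hᵀ·S⁻¹ = [-6/65 -47/130; 3/13 -9/26]
step 0: x' = x̄ + K·y = [201/130, 23/26]
step 0: P' = (I − K·H)·P̄ = [94/65 18/13; 18/13 20/13]
step 1: x̄ = F·x = [0, -23/26]
step 1: P̄ = F·P·Fᵀ + Q = [4 0; 0 59/13]
step 1: y = z − H·x̄ = [95/26, -1]
step 1: S = H·P̄·Hᵀ + R = [1025/13 12; 12 8]
step 1: K = P̄·Hᵀ·S⁻¹ = [-78/791 -557/1582; 177/791 -531/1582]
step 1: x' = x̄ + K·y = [-13/1582, 425/1582]
step 1: P' = (I − K·H)·P̄ = [1114/791 1062/791; 1062/791 1180/791]

step 0: x' = [201/130, 23/26], P' = [94/65 18/13; 18/13 20/13]
step 1: x' = [-13/1582, 425/1582], P' = [1114/791 1062/791; 1062/791 1180/791]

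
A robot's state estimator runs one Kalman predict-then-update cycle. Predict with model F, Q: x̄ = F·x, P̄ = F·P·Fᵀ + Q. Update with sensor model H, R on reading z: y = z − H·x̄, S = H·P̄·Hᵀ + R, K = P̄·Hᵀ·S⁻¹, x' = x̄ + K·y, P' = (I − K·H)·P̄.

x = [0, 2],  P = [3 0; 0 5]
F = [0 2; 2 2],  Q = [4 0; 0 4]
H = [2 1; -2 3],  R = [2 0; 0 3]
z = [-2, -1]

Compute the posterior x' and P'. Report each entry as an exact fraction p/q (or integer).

x̄ = F·x = [4, 4]
P̄ = F·P·Fᵀ + Q = [24 20; 20 36]
y = z − H·x̄ = [-14, -5]
S = H·P̄·Hᵀ + R = [214 92; 92 183]
K = P̄·Hᵀ·S⁻¹ = [5670/15349 -1844/15349; 3826/15349 3780/15349]
x' = x̄ + K·y = [-8764/15349, -11068/15349]
P' = (I − K·H)·P̄ = [4944/15349 1452/15349; 1452/15349 4748/15349]

x' = [-8764/15349, -11068/15349]
P' = [4944/15349 1452/15349; 1452/15349 4748/15349]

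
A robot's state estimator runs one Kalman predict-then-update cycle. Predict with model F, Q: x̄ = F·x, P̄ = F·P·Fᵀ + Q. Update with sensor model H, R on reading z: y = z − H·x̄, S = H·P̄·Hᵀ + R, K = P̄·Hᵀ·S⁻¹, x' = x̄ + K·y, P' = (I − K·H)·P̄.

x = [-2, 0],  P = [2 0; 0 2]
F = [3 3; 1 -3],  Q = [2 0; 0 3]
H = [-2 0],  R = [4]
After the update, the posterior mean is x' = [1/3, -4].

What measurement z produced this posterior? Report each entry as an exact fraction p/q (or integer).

x̄ = F·x = [-6, -2]
P̄ = F·P·Fᵀ + Q = [38 -12; -12 23]
S = H·P̄·Hᵀ + R = [156]
K = P̄·Hᵀ·S⁻¹ = [-19/39; 2/13]
x' − x̄ = [19/3, -2] = K·y
y = (KᵀK)⁻¹·Kᵀ·(x' − x̄) = [-13]
z = y + H·x̄ = [-13] + [12] = [-1]

z = [-1]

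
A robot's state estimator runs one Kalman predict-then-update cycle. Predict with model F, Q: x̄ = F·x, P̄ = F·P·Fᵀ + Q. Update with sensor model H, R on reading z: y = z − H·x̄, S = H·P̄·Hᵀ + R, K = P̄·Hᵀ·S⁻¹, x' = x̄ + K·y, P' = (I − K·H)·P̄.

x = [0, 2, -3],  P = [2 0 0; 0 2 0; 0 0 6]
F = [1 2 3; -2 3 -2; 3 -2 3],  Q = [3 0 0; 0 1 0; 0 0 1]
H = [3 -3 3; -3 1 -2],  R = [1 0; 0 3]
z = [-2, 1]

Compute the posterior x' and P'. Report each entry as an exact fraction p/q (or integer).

x' = [-13/3353, 17084/23471, 793/23471]
P' = [2633/1916 6577/13412 -13081/13412; 6577/13412 85185/93884 27987/93884; -13081/13412 27987/93884 127341/93884]

x̄ = F·x = [-5, 12, -13]
P̄ = F·P·Fᵀ + Q = [67 -28 52; -28 51 -60; 52 -60 81]
y = z − H·x̄ = [88, -52]
S = H·P̄·Hᵀ + R = [4312 -2898; -2898 2013]
K = P̄·Hᵀ·S⁻¹ = [-3681/13412 -537/958; -33477/93884 -2593/6706; 23361/93884 1143/6706]
x' = x̄ + K·y = [-13/3353, 17084/23471, 793/23471]
P' = (I − K·H)·P̄ = [2633/1916 6577/13412 -13081/13412; 6577/13412 85185/93884 27987/93884; -13081/13412 27987/93884 127341/93884]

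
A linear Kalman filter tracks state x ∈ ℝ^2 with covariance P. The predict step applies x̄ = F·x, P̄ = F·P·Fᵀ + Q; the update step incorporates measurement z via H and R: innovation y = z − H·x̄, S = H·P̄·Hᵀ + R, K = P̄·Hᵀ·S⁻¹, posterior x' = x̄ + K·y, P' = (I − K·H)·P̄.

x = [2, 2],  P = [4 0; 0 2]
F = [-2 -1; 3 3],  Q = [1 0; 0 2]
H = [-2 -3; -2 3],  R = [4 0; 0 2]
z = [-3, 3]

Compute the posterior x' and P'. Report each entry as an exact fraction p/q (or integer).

x' = [-3/3478, 3567/3478]
P' = [563/1739 108/1739; 108/1739 274/1739]

x̄ = F·x = [-6, 12]
P̄ = F·P·Fᵀ + Q = [19 -30; -30 56]
y = z − H·x̄ = [21, -45]
S = H·P̄·Hᵀ + R = [224 -428; -428 942]
K = P̄·Hᵀ·S⁻¹ = [-725/3478 -401/1739; -519/3478 303/1739]
x' = x̄ + K·y = [-3/3478, 3567/3478]
P' = (I − K·H)·P̄ = [563/1739 108/1739; 108/1739 274/1739]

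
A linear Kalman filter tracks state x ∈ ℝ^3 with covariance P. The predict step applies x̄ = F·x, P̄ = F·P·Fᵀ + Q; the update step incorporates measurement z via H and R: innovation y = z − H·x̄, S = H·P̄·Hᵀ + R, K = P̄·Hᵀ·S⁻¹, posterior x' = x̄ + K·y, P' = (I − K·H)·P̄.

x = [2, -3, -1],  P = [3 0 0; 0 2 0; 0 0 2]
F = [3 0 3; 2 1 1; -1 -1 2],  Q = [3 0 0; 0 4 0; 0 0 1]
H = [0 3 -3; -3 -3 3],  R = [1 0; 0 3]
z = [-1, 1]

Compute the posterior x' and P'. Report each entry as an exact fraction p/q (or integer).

x̄ = F·x = [3, 0, -1]
P̄ = F·P·Fᵀ + Q = [48 24 3; 24 20 -4; 3 -4 14]
y = z − H·x̄ = [-4, 13]
S = H·P̄·Hᵀ + R = [379 -567; -567 1191]
K = P̄·Hᵀ·S⁻¹ = [-3528/10825 -3561/10825; 342/10825 -1146/10825; -12933/43300 -4521/43300]
x' = x̄ + K·y = [294/10825, -16266/10825, -50341/43300]
P' = (I − K·H)·P̄ = [4737/10825 1032/10825 2208/10825; 1032/10825 26852/10825 26738/10825; 2208/10825 26738/10825 111263/43300]

x' = [294/10825, -16266/10825, -50341/43300]
P' = [4737/10825 1032/10825 2208/10825; 1032/10825 26852/10825 26738/10825; 2208/10825 26738/10825 111263/43300]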